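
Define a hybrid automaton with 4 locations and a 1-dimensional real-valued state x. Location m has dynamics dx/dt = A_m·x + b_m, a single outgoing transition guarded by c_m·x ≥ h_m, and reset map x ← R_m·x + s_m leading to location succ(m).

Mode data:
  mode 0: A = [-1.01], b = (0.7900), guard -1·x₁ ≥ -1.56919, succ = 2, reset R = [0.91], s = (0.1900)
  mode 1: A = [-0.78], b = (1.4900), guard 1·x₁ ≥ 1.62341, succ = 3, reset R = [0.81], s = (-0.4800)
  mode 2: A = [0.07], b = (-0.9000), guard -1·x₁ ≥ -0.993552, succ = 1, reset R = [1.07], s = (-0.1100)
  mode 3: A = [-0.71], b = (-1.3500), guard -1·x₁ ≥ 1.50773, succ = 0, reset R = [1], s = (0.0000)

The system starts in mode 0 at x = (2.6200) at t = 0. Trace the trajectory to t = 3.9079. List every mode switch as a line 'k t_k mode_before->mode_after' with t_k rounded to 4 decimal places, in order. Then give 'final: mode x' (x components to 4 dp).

Mode 0: guard c·x = -1.5692 hit at Δt = 0.8397 (t = 0.8397), x⁻ = (1.5692) → reset → x⁺ = (1.6180), jump to mode 2
Mode 2: guard c·x = -0.9936 hit at Δt = 0.7724 (t = 1.6121), x⁻ = (0.9936) → reset → x⁺ = (0.9531), jump to mode 1
Mode 1: guard c·x = 1.6234 hit at Δt = 1.5449 (t = 3.1570), x⁻ = (1.6234) → reset → x⁺ = (0.8350), jump to mode 3
Mode 3: flow for 0.7509 to horizon, guard not reached → x = (-0.2958)

1 0.8397 0->2
2 1.6121 2->1
3 3.1570 1->3
final: 3 -0.2958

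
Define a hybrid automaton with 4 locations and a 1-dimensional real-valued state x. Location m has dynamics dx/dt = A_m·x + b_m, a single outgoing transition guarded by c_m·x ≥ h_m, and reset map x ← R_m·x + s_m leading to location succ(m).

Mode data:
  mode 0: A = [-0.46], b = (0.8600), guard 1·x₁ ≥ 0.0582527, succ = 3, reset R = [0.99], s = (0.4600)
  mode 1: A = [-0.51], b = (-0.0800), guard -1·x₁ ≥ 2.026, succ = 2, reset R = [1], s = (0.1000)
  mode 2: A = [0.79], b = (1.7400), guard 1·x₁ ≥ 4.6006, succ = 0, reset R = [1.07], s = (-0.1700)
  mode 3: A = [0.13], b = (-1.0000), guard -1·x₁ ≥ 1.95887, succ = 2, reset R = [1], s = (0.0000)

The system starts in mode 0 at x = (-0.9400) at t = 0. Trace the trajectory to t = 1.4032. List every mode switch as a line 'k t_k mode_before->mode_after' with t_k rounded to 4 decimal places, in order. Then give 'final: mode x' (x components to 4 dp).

Mode 0: guard c·x = 0.0583 hit at Δt = 0.9543 (t = 0.9543), x⁻ = (0.0583) → reset → x⁺ = (0.5177), jump to mode 3
Mode 3: flow for 0.4489 to horizon, guard not reached → x = (0.0865)

1 0.9543 0->3
final: 3 0.0865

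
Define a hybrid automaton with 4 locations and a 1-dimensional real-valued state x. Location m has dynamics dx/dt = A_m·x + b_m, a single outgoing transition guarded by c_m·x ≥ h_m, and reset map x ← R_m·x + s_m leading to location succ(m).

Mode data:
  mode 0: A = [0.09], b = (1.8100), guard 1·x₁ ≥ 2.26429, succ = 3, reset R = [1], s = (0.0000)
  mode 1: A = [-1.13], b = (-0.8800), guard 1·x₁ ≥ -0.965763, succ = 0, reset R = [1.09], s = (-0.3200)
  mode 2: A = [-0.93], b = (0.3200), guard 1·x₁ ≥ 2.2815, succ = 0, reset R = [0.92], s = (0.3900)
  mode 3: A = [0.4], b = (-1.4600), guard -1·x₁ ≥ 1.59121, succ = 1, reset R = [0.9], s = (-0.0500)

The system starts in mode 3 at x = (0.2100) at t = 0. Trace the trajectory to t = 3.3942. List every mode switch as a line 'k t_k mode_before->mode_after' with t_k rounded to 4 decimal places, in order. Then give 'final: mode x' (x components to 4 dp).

1 1.0527 3->1
2 2.2250 1->0
final: 0 0.7066

Mode 3: guard c·x = 1.5912 hit at Δt = 1.0527 (t = 1.0527), x⁻ = (-1.5912) → reset → x⁺ = (-1.4821), jump to mode 1
Mode 1: guard c·x = -0.9658 hit at Δt = 1.1723 (t = 2.2250), x⁻ = (-0.9658) → reset → x⁺ = (-1.3727), jump to mode 0
Mode 0: flow for 1.1692 to horizon, guard not reached → x = (0.7066)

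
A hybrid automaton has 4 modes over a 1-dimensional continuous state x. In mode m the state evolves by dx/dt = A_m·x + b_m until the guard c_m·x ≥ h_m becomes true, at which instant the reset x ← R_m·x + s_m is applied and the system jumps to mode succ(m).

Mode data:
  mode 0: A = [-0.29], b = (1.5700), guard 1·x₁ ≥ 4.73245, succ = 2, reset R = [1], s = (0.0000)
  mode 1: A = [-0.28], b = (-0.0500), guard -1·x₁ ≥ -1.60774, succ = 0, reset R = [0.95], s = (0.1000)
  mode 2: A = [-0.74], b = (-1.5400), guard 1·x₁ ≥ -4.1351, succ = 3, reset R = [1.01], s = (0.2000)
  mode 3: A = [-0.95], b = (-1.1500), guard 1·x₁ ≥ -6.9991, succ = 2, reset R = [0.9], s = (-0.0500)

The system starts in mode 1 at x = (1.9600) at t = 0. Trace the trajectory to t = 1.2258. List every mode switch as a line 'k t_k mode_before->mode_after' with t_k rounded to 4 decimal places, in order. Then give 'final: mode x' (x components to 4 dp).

Mode 1: guard c·x = -1.6077 hit at Δt = 0.6428 (t = 0.6428), x⁻ = (1.6077) → reset → x⁺ = (1.6274), jump to mode 0
Mode 0: flow for 0.5830 to horizon, guard not reached → x = (2.2163)

1 0.6428 1->0
final: 0 2.2163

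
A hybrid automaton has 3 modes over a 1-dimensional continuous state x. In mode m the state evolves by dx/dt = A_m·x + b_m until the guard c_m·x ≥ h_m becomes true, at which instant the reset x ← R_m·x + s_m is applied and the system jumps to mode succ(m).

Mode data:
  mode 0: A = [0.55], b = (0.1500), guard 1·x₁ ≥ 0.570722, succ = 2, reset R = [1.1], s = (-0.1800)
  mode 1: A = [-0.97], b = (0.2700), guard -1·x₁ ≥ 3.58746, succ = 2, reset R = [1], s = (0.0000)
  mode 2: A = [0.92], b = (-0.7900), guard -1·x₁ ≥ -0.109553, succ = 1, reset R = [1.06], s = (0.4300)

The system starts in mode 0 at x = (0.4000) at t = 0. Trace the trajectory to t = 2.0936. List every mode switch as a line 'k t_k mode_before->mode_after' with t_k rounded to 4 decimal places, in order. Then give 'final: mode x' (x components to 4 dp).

Mode 0: guard c·x = 0.5707 hit at Δt = 0.4112 (t = 0.4112), x⁻ = (0.5707) → reset → x⁺ = (0.4478), jump to mode 2
Mode 2: guard c·x = -0.1096 hit at Δt = 0.6528 (t = 1.0640), x⁻ = (0.1096) → reset → x⁺ = (0.5461), jump to mode 1
Mode 1: flow for 1.0296 to horizon, guard not reached → x = (0.3770)

1 0.4112 0->2
2 1.0640 2->1
final: 1 0.3770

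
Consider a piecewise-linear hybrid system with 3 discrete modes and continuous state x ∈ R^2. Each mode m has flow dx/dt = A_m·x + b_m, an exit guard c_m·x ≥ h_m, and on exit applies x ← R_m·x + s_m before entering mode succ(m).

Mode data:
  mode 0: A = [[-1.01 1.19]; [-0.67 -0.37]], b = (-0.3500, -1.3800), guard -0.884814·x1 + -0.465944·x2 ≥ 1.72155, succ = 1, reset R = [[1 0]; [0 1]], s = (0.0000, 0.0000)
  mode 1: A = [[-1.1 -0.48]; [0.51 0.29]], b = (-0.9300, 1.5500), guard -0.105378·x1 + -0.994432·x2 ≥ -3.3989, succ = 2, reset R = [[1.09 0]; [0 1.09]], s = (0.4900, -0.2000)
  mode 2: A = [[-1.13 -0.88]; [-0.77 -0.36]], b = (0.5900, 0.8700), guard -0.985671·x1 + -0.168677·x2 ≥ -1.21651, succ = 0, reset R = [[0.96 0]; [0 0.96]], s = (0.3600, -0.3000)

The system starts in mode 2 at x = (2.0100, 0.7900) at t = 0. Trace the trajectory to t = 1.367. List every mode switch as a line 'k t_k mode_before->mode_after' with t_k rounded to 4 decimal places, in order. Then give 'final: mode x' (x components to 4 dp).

1 0.5140 2->0
final: 0 -0.0620 -1.1911

Mode 2: guard c·x = -1.2165 hit at Δt = 0.5140 (t = 0.5140), x⁻ = (1.1455, 0.5181) → reset → x⁺ = (1.4597, 0.1973), jump to mode 0
Mode 0: flow for 0.8530 to horizon, guard not reached → x = (-0.0620, -1.1911)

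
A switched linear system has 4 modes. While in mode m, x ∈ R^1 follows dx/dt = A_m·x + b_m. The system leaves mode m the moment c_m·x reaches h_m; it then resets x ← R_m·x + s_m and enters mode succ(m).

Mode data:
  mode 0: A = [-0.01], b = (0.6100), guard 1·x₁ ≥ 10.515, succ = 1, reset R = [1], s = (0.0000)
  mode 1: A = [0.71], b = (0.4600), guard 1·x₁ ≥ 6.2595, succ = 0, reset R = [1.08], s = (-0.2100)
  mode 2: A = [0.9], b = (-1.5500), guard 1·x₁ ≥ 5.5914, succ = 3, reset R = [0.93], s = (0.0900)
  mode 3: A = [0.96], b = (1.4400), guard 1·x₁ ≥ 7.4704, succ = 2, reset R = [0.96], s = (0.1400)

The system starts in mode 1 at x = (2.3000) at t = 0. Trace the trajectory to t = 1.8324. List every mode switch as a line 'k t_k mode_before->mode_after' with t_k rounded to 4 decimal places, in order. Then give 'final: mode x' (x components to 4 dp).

Mode 1: guard c·x = 6.2595 hit at Δt = 1.1993 (t = 1.1993), x⁻ = (6.2595) → reset → x⁺ = (6.5503), jump to mode 0
Mode 0: flow for 0.6331 to horizon, guard not reached → x = (6.8939)

1 1.1993 1->0
final: 0 6.8939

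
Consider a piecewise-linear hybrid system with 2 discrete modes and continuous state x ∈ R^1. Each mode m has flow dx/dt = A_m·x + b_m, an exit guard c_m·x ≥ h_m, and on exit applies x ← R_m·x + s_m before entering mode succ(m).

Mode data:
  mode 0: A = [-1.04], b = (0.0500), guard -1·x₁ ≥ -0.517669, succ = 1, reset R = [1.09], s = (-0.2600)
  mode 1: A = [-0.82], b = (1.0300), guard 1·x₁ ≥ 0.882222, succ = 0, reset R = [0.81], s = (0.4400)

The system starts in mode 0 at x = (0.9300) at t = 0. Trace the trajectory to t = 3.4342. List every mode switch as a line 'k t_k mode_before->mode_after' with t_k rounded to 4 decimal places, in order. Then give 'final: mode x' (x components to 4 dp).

1 0.6060 0->1
2 1.7456 1->0
3 2.5697 0->1
final: 1 0.7876

Mode 0: guard c·x = -0.5177 hit at Δt = 0.6060 (t = 0.6060), x⁻ = (0.5177) → reset → x⁺ = (0.3043), jump to mode 1
Mode 1: guard c·x = 0.8822 hit at Δt = 1.1396 (t = 1.7456), x⁻ = (0.8822) → reset → x⁺ = (1.1546), jump to mode 0
Mode 0: guard c·x = -0.5177 hit at Δt = 0.8241 (t = 2.5697), x⁻ = (0.5177) → reset → x⁺ = (0.3043), jump to mode 1
Mode 1: flow for 0.8645 to horizon, guard not reached → x = (0.7876)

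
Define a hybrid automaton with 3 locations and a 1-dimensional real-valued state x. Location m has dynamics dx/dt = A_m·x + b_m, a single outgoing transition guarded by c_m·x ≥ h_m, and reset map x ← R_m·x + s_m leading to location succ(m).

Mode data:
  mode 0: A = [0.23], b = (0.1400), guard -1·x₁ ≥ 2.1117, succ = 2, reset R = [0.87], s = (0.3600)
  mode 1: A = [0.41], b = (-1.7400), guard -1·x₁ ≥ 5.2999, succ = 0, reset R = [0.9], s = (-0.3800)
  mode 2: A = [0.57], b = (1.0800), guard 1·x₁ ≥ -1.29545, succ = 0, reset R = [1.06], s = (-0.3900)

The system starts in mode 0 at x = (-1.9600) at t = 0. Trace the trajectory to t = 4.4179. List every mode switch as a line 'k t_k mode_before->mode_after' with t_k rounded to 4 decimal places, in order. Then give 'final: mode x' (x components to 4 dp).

1 0.4626 0->2
2 1.0965 2->0
3 2.2435 0->2
4 2.8774 2->0
5 4.0244 0->2
final: 2 -1.3722

Mode 0: guard c·x = 2.1117 hit at Δt = 0.4626 (t = 0.4626), x⁻ = (-2.1117) → reset → x⁺ = (-1.4772), jump to mode 2
Mode 2: guard c·x = -1.2954 hit at Δt = 0.6339 (t = 1.0965), x⁻ = (-1.2955) → reset → x⁺ = (-1.7632), jump to mode 0
Mode 0: guard c·x = 2.1117 hit at Δt = 1.1470 (t = 2.2435), x⁻ = (-2.1117) → reset → x⁺ = (-1.4772), jump to mode 2
Mode 2: guard c·x = -1.2954 hit at Δt = 0.6339 (t = 2.8774), x⁻ = (-1.2954) → reset → x⁺ = (-1.7632), jump to mode 0
Mode 0: guard c·x = 2.1117 hit at Δt = 1.1470 (t = 4.0244), x⁻ = (-2.1117) → reset → x⁺ = (-1.4772), jump to mode 2
Mode 2: flow for 0.3935 to horizon, guard not reached → x = (-1.3722)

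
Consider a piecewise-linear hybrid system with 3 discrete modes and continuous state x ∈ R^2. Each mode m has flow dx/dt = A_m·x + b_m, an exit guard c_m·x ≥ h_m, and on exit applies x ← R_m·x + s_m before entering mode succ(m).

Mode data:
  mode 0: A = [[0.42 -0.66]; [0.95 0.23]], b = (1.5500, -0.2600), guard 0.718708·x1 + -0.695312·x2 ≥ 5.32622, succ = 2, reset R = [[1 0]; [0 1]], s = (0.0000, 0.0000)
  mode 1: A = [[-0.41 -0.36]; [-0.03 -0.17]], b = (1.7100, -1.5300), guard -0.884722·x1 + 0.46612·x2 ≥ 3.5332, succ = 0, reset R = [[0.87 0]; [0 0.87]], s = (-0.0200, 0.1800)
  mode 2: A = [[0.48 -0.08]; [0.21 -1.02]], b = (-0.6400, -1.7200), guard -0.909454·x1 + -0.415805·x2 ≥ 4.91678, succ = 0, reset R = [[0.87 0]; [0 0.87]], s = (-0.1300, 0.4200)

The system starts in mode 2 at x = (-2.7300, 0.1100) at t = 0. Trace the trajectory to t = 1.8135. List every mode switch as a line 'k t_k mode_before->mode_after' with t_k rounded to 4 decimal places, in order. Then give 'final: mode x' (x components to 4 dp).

1 0.8651 2->0
final: 0 -2.4058 -4.9534

Mode 2: guard c·x = 4.9168 hit at Δt = 0.8651 (t = 0.8651), x⁻ = (-4.7636, -1.4056) → reset → x⁺ = (-4.2744, -0.8029), jump to mode 0
Mode 0: flow for 0.9484 to horizon, guard not reached → x = (-2.4058, -4.9534)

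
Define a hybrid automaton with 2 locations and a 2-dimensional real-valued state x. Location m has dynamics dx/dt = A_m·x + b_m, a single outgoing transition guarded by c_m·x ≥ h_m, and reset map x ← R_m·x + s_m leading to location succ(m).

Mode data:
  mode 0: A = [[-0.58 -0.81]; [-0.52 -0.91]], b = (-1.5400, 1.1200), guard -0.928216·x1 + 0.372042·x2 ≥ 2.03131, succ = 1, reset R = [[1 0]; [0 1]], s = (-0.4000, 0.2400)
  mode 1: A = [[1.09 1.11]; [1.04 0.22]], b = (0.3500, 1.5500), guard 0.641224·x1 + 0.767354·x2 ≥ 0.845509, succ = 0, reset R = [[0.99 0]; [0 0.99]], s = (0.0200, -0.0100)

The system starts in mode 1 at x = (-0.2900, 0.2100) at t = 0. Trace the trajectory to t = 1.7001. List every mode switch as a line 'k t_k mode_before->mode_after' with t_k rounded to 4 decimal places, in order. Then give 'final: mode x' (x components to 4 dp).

Mode 1: guard c·x = 0.8455 hit at Δt = 0.5057 (t = 0.5057), x⁻ = (0.1361, 0.9881) → reset → x⁺ = (0.1547, 0.9682), jump to mode 0
Mode 0: guard c·x = 2.0313 hit at Δt = 0.8859 (t = 1.3916), x⁻ = (-1.6276, 1.3991) → reset → x⁺ = (-2.0276, 1.6391), jump to mode 1
Mode 1: flow for 0.3085 to horizon, guard not reached → x = (-2.0549, 1.5723)

1 0.5057 1->0
2 1.3916 0->1
final: 1 -2.0549 1.5723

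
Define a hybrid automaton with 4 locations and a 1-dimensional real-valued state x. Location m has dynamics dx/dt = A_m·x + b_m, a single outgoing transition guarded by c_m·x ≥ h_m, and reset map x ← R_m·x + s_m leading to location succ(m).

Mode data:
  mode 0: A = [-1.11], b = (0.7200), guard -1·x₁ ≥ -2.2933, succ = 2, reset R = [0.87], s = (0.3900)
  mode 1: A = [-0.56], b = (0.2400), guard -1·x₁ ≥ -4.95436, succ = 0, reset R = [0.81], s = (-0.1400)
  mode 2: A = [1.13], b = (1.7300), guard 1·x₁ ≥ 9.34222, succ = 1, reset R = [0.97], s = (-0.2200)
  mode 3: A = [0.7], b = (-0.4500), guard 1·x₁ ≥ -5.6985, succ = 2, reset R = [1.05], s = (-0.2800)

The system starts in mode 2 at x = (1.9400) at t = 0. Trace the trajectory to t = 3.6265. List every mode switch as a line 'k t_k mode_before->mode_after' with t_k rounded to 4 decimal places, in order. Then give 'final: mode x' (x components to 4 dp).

1 1.0105 2->1
2 2.1177 1->0
3 2.7242 0->2
final: 2 9.3249

Mode 2: guard c·x = 9.3422 hit at Δt = 1.0105 (t = 1.0105), x⁻ = (9.3422) → reset → x⁺ = (8.8420), jump to mode 1
Mode 1: guard c·x = -4.9544 hit at Δt = 1.1072 (t = 2.1177), x⁻ = (4.9544) → reset → x⁺ = (3.8730), jump to mode 0
Mode 0: guard c·x = -2.2933 hit at Δt = 0.6065 (t = 2.7242), x⁻ = (2.2933) → reset → x⁺ = (2.3852), jump to mode 2
Mode 2: flow for 0.9023 to horizon, guard not reached → x = (9.3249)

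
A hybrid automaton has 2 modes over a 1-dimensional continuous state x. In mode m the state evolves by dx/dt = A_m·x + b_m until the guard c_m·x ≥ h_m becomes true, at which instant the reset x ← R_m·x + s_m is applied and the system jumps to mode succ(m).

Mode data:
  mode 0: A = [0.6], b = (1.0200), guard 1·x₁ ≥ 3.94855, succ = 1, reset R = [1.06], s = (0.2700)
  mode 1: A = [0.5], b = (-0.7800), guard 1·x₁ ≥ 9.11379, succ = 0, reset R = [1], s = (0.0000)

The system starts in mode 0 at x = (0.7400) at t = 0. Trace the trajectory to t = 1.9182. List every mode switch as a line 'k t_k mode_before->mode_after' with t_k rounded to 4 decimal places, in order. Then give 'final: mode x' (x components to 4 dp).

Mode 0: guard c·x = 3.9486 hit at Δt = 1.3990 (t = 1.3990), x⁻ = (3.9486) → reset → x⁺ = (4.4555), jump to mode 1
Mode 1: flow for 0.5192 to horizon, guard not reached → x = (5.3137)

1 1.3990 0->1
final: 1 5.3137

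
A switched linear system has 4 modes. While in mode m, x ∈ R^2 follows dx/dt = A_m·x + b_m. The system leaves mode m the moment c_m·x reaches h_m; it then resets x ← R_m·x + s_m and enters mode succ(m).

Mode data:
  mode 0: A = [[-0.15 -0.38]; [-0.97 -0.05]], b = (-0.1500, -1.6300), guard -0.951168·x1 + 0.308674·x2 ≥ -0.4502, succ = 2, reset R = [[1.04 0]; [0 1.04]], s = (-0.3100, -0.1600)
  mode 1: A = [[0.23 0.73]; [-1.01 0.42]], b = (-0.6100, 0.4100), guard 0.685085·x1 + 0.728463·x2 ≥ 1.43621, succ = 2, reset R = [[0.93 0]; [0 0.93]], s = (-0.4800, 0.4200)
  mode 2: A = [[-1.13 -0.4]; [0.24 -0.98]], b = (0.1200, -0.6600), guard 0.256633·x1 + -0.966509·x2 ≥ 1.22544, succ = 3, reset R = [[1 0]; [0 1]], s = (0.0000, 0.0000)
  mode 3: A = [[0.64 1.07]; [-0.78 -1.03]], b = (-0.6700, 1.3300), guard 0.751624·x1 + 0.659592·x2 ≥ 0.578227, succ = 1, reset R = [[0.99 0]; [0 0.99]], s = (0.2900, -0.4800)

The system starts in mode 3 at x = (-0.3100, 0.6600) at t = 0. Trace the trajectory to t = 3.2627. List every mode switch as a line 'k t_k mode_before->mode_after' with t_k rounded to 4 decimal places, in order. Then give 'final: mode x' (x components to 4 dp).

1 0.7534 3->1
2 2.0976 1->2
final: 2 -0.1273 0.1219

Mode 3: guard c·x = 0.5782 hit at Δt = 0.7534 (t = 0.7534), x⁻ = (-0.2127, 1.1190) → reset → x⁺ = (0.0794, 0.6278), jump to mode 1
Mode 1: guard c·x = 1.4362 hit at Δt = 1.3442 (t = 2.0976), x⁻ = (0.3875, 1.6072) → reset → x⁺ = (-0.1196, 1.9147), jump to mode 2
Mode 2: flow for 1.1651 to horizon, guard not reached → x = (-0.1273, 0.1219)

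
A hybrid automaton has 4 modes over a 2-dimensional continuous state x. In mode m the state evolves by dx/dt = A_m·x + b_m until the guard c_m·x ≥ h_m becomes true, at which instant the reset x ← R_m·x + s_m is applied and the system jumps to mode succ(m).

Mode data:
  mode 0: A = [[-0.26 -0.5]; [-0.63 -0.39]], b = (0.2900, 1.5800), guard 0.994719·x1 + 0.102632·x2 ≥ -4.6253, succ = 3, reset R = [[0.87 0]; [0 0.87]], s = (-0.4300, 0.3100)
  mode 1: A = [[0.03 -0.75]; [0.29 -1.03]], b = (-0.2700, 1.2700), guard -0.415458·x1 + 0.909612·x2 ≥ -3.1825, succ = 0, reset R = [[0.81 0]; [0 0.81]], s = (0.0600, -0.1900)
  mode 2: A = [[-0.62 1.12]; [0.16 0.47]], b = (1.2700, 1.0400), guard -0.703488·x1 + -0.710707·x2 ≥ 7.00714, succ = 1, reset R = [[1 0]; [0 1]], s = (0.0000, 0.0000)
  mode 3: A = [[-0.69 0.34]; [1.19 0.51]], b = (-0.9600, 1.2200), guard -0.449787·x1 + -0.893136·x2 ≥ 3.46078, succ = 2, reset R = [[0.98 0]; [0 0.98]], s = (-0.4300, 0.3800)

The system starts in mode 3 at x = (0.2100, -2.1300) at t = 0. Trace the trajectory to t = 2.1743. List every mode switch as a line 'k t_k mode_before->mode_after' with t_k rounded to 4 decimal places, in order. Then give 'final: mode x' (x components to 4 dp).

Mode 3: guard c·x = 3.4608 hit at Δt = 1.2590 (t = 1.2590), x⁻ = (-1.4248, -3.1573) → reset → x⁺ = (-1.8263, -2.7142), jump to mode 2
Mode 2: flow for 0.9153 to horizon, guard not reached → x = (-2.5287, -3.3734)

1 1.2590 3->2
final: 2 -2.5287 -3.3734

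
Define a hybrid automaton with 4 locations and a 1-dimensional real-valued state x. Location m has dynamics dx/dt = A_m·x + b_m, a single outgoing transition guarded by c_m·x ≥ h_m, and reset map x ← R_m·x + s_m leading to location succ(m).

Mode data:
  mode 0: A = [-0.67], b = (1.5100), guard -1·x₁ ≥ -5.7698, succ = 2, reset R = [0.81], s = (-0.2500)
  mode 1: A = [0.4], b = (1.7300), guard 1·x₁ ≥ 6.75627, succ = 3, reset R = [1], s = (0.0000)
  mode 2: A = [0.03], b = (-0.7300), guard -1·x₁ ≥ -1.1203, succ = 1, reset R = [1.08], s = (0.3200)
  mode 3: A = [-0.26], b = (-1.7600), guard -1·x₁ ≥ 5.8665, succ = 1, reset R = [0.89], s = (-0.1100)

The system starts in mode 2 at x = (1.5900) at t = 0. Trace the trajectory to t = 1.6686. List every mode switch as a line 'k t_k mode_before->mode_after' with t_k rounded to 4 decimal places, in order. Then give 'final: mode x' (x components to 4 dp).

1 0.6814 2->1
final: 1 4.3649

Mode 2: guard c·x = -1.1203 hit at Δt = 0.6814 (t = 0.6814), x⁻ = (1.1203) → reset → x⁺ = (1.5299), jump to mode 1
Mode 1: flow for 0.9872 to horizon, guard not reached → x = (4.3649)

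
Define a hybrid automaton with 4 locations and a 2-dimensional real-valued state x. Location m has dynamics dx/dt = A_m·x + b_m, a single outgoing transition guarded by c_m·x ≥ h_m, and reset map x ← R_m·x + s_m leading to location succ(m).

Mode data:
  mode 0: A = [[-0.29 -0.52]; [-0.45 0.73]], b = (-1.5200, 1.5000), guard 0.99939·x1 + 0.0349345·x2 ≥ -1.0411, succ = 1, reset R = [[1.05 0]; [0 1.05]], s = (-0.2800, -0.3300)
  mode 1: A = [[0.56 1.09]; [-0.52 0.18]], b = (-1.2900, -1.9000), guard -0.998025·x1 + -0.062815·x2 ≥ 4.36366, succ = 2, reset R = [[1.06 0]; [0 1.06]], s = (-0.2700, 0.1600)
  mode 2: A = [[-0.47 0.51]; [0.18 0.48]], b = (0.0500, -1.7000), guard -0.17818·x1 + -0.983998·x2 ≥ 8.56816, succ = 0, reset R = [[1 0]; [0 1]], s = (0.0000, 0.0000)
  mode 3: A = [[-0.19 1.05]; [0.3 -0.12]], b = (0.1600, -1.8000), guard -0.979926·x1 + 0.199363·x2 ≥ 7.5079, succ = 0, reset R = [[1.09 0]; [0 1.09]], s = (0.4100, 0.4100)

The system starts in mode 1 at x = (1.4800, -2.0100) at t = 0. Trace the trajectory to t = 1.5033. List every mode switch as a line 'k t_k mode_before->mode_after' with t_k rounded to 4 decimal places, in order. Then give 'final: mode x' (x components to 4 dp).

1 1.0435 1->2
final: 2 -4.8517 -6.6092

Mode 1: guard c·x = 4.3637 hit at Δt = 1.0435 (t = 1.0435), x⁻ = (-4.1104, -4.1607) → reset → x⁺ = (-4.6270, -4.2503), jump to mode 2
Mode 2: flow for 0.4598 to horizon, guard not reached → x = (-4.8517, -6.6092)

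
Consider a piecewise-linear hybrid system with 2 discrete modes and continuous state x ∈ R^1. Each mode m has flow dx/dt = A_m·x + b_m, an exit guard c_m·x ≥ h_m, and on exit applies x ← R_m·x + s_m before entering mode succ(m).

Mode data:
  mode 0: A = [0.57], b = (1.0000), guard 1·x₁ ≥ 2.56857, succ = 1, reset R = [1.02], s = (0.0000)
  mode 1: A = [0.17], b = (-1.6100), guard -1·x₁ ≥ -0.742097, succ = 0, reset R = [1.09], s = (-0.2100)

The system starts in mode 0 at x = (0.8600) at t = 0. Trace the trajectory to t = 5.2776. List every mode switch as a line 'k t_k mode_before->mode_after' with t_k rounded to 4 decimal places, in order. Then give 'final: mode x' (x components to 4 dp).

1 0.8823 0->1
2 2.3073 1->0
3 3.3742 0->1
4 4.7992 1->0
final: 0 1.3366

Mode 0: guard c·x = 2.5686 hit at Δt = 0.8823 (t = 0.8823), x⁻ = (2.5686) → reset → x⁺ = (2.6199), jump to mode 1
Mode 1: guard c·x = -0.7421 hit at Δt = 1.4250 (t = 2.3073), x⁻ = (0.7421) → reset → x⁺ = (0.5989), jump to mode 0
Mode 0: guard c·x = 2.5686 hit at Δt = 1.0669 (t = 3.3742), x⁻ = (2.5686) → reset → x⁺ = (2.6199), jump to mode 1
Mode 1: guard c·x = -0.7421 hit at Δt = 1.4250 (t = 4.7992), x⁻ = (0.7421) → reset → x⁺ = (0.5989), jump to mode 0
Mode 0: flow for 0.4784 to horizon, guard not reached → x = (1.3366)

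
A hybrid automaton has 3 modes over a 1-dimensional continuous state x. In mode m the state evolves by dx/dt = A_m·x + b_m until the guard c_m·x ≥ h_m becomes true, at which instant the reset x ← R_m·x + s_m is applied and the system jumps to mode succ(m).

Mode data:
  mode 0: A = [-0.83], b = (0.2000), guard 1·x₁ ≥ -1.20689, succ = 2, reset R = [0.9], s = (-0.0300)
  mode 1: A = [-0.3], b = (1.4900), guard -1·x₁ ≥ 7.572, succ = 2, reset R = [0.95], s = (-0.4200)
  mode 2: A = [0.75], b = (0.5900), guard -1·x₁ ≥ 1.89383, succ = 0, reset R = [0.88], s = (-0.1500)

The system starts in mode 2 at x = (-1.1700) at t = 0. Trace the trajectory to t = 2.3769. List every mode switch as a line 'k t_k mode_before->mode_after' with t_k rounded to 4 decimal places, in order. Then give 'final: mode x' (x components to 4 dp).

1 1.4142 2->0
2 1.8376 0->2
final: 2 -1.2805

Mode 2: guard c·x = 1.8938 hit at Δt = 1.4142 (t = 1.4142), x⁻ = (-1.8938) → reset → x⁺ = (-1.8166), jump to mode 0
Mode 0: guard c·x = -1.2069 hit at Δt = 0.4234 (t = 1.8376), x⁻ = (-1.2069) → reset → x⁺ = (-1.1162), jump to mode 2
Mode 2: flow for 0.5393 to horizon, guard not reached → x = (-1.2805)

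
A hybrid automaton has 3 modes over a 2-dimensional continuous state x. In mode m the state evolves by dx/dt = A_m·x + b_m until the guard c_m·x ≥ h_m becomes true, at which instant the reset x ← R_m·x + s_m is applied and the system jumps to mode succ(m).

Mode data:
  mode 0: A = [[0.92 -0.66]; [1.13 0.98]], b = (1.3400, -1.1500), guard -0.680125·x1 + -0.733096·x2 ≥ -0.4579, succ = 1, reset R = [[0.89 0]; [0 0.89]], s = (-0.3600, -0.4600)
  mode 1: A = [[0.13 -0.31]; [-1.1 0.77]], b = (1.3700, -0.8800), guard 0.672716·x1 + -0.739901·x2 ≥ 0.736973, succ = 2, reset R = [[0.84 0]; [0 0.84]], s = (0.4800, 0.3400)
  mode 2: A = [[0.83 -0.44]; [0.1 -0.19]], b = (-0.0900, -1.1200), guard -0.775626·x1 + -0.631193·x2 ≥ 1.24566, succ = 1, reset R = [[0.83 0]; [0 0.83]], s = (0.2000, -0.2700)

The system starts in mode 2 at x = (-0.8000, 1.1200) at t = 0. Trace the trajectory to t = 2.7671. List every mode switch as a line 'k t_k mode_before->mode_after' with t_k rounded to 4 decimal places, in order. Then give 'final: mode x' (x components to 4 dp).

Mode 2: guard c·x = 1.2457 hit at Δt = 0.6770 (t = 0.6770), x⁻ = (-1.7628, 0.1927) → reset → x⁺ = (-1.2631, -0.1101), jump to mode 1
Mode 1: guard c·x = 0.7370 hit at Δt = 1.1859 (t = 1.8629), x⁻ = (0.3519, -0.6761) → reset → x⁺ = (0.7756, -0.2280), jump to mode 2
Mode 2: flow for 0.9042 to horizon, guard not reached → x = (1.8733, -1.0190)

1 0.6770 2->1
2 1.8629 1->2
final: 2 1.8733 -1.0190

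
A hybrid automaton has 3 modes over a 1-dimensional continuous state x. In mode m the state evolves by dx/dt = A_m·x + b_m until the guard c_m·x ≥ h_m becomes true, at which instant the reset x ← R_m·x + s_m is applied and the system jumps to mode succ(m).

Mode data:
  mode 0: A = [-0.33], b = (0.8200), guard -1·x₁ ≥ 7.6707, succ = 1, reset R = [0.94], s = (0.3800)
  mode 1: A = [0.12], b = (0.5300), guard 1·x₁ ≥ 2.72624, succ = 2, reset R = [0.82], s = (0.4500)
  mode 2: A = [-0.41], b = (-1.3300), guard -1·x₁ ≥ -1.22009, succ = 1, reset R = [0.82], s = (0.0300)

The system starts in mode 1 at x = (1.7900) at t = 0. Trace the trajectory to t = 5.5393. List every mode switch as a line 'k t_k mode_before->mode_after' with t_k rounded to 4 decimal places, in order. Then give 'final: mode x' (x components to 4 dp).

Mode 1: guard c·x = 2.7262 hit at Δt = 1.1708 (t = 1.1708), x⁻ = (2.7262) → reset → x⁺ = (2.6855), jump to mode 2
Mode 2: guard c·x = -1.2201 hit at Δt = 0.6924 (t = 1.8632), x⁻ = (1.2201) → reset → x⁺ = (1.0305), jump to mode 1
Mode 1: guard c·x = 2.7262 hit at Δt = 2.2586 (t = 4.1218), x⁻ = (2.7262) → reset → x⁺ = (2.6855), jump to mode 2
Mode 2: guard c·x = -1.2201 hit at Δt = 0.6924 (t = 4.8142), x⁻ = (1.2201) → reset → x⁺ = (1.0305), jump to mode 1
Mode 1: flow for 0.7251 to horizon, guard not reached → x = (1.5257)

1 1.1708 1->2
2 1.8632 2->1
3 4.1218 1->2
4 4.8142 2->1
final: 1 1.5257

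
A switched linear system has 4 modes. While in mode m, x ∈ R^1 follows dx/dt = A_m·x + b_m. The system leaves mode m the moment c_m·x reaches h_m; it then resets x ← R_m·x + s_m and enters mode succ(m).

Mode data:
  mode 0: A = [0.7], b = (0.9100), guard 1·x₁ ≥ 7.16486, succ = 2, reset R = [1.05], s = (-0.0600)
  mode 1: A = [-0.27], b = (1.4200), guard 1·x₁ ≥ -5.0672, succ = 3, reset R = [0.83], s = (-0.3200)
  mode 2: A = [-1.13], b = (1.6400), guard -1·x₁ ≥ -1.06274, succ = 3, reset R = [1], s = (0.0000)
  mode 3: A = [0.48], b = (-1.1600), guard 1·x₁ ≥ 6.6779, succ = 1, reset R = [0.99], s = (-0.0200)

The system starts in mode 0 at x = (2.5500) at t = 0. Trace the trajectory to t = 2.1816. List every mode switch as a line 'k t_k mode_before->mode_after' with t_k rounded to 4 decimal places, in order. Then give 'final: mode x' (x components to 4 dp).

Mode 0: guard c·x = 7.1649 hit at Δt = 1.1255 (t = 1.1255), x⁻ = (7.1649) → reset → x⁺ = (7.4631), jump to mode 2
Mode 2: flow for 1.0561 to horizon, guard not reached → x = (3.2740)

1 1.1255 0->2
final: 2 3.2740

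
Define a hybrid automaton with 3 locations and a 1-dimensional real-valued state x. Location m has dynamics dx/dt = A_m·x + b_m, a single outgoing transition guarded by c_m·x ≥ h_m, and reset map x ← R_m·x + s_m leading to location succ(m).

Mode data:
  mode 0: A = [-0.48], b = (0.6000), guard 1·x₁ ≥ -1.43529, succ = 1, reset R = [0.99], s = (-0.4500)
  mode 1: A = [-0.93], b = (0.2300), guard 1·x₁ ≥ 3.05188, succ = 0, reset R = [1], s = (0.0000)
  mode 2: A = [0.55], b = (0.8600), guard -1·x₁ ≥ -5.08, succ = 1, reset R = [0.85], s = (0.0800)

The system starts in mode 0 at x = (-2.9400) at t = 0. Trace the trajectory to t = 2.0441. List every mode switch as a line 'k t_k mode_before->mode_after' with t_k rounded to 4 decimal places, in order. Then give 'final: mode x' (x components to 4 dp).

1 0.9269 0->1
final: 1 -0.5021

Mode 0: guard c·x = -1.4353 hit at Δt = 0.9269 (t = 0.9269), x⁻ = (-1.4353) → reset → x⁺ = (-1.8709), jump to mode 1
Mode 1: flow for 1.1172 to horizon, guard not reached → x = (-0.5021)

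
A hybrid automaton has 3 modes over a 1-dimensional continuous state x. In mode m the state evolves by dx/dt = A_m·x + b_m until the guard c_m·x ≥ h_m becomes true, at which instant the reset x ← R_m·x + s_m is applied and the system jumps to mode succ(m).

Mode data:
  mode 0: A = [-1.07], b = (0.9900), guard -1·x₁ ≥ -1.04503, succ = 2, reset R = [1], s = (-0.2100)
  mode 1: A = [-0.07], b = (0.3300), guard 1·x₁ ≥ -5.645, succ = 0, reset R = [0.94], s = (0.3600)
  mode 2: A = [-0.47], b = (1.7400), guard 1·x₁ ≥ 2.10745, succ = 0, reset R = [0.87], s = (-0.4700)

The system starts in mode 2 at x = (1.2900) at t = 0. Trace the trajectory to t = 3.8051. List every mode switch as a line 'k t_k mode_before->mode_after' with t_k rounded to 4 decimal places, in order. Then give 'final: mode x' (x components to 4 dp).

Mode 2: guard c·x = 2.1075 hit at Δt = 0.8805 (t = 0.8805), x⁻ = (2.1075) → reset → x⁺ = (1.3635), jump to mode 0
Mode 0: guard c·x = -1.0450 hit at Δt = 1.2121 (t = 2.0926), x⁻ = (1.0450) → reset → x⁺ = (0.8350), jump to mode 2
Mode 2: guard c·x = 2.1075 hit at Δt = 1.2481 (t = 3.3408), x⁻ = (2.1075) → reset → x⁺ = (1.3635), jump to mode 0
Mode 0: flow for 0.4643 to horizon, guard not reached → x = (1.1919)

1 0.8805 2->0
2 2.0926 0->2
3 3.3408 2->0
final: 0 1.1919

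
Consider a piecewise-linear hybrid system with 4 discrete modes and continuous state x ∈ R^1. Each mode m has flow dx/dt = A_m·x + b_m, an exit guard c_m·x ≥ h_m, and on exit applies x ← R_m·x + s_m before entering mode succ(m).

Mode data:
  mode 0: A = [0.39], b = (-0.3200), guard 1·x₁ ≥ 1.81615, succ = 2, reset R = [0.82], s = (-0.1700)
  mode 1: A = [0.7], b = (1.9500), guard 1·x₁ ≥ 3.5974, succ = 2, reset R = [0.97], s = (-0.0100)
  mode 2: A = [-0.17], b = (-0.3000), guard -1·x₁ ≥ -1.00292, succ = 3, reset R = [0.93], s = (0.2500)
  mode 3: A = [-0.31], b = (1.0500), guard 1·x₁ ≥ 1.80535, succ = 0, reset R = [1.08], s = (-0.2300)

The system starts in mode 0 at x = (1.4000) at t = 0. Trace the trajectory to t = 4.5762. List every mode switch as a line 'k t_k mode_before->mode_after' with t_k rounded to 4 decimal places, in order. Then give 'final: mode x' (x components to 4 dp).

1 1.3878 0->2
2 2.0244 2->3
3 3.0951 3->0
4 3.3561 0->2
5 3.9927 2->3
final: 3 1.5475

Mode 0: guard c·x = 1.8161 hit at Δt = 1.3878 (t = 1.3878), x⁻ = (1.8161) → reset → x⁺ = (1.3192), jump to mode 2
Mode 2: guard c·x = -1.0029 hit at Δt = 0.6366 (t = 2.0244), x⁻ = (1.0029) → reset → x⁺ = (1.1827), jump to mode 3
Mode 3: guard c·x = 1.8054 hit at Δt = 1.0707 (t = 3.0951), x⁻ = (1.8054) → reset → x⁺ = (1.7198), jump to mode 0
Mode 0: guard c·x = 1.8161 hit at Δt = 0.2610 (t = 3.3561), x⁻ = (1.8161) → reset → x⁺ = (1.3192), jump to mode 2
Mode 2: guard c·x = -1.0029 hit at Δt = 0.6366 (t = 3.9927), x⁻ = (1.0029) → reset → x⁺ = (1.1827), jump to mode 3
Mode 3: flow for 0.5835 to horizon, guard not reached → x = (1.5475)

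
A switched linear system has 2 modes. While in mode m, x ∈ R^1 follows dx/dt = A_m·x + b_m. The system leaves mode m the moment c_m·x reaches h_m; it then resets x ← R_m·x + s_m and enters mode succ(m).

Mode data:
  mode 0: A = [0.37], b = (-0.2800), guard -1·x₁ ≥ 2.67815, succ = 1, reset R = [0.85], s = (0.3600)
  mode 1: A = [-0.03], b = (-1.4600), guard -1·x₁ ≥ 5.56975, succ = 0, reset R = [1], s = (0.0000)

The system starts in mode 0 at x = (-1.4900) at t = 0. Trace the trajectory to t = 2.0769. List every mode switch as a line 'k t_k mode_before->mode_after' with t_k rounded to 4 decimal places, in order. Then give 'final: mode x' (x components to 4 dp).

Mode 0: guard c·x = 2.6782 hit at Δt = 1.1473 (t = 1.1473), x⁻ = (-2.6781) → reset → x⁺ = (-1.9164), jump to mode 1
Mode 1: flow for 0.9296 to horizon, guard not reached → x = (-3.2022)

1 1.1473 0->1
final: 1 -3.2022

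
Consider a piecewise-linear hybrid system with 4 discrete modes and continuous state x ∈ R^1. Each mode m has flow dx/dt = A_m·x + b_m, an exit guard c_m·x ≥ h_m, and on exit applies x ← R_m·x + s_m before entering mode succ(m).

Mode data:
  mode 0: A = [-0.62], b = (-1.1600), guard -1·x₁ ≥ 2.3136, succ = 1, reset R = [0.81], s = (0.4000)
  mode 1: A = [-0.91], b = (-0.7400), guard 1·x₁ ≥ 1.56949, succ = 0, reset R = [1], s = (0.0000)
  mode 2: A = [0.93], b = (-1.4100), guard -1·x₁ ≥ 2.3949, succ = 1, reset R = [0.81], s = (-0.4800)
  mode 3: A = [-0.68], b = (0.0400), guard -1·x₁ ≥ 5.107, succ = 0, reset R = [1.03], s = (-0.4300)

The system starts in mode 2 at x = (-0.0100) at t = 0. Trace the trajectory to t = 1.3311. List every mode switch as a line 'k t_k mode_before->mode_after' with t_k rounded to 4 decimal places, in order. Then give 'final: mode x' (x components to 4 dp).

Mode 2: guard c·x = 2.3949 hit at Δt = 1.0119 (t = 1.0119), x⁻ = (-2.3949) → reset → x⁺ = (-2.4199), jump to mode 1
Mode 1: flow for 0.3192 to horizon, guard not reached → x = (-2.0148)

1 1.0119 2->1
final: 1 -2.0148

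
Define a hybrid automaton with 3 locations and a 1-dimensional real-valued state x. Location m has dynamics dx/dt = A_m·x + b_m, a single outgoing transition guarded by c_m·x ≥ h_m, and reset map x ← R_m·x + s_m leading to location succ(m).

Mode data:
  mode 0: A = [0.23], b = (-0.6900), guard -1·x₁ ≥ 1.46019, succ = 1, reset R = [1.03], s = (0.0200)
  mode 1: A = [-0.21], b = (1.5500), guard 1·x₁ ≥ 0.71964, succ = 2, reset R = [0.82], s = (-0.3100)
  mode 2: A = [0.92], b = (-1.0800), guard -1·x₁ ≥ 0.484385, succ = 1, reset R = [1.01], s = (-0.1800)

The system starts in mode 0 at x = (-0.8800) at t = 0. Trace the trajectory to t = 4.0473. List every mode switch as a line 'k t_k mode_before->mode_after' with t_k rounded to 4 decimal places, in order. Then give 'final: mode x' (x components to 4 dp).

Mode 0: guard c·x = 1.4602 hit at Δt = 0.6059 (t = 0.6059), x⁻ = (-1.4602) → reset → x⁺ = (-1.4840), jump to mode 1
Mode 1: guard c·x = 0.7196 hit at Δt = 1.3609 (t = 1.9668), x⁻ = (0.7196) → reset → x⁺ = (0.2801), jump to mode 2
Mode 2: guard c·x = 0.4844 hit at Δt = 0.6718 (t = 2.6386), x⁻ = (-0.4844) → reset → x⁺ = (-0.6692), jump to mode 1
Mode 1: guard c·x = 0.7196 hit at Δt = 0.9018 (t = 3.5404), x⁻ = (0.7196) → reset → x⁺ = (0.2801), jump to mode 2
Mode 2: flow for 0.5069 to horizon, guard not reached → x = (-0.2510)

1 0.6059 0->1
2 1.9668 1->2
3 2.6386 2->1
4 3.5404 1->2
final: 2 -0.2510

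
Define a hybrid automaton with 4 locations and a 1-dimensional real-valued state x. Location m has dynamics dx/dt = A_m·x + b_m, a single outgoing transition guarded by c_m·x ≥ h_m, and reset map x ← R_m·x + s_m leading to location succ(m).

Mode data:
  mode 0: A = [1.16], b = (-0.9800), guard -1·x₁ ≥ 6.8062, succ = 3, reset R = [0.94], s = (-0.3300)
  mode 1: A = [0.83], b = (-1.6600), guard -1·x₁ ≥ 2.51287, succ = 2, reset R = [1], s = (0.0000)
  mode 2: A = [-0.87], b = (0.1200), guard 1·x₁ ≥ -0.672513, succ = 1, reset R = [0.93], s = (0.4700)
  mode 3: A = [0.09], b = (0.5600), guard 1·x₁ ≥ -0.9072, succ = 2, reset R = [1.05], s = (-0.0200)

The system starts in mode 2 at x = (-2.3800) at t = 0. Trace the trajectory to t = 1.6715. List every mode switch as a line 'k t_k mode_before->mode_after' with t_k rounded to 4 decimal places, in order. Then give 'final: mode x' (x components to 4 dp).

Mode 2: guard c·x = -0.6725 hit at Δt = 1.3030 (t = 1.3030), x⁻ = (-0.6725) → reset → x⁺ = (-0.1554), jump to mode 1
Mode 1: flow for 0.3685 to horizon, guard not reached → x = (-0.9266)

1 1.3030 2->1
final: 1 -0.9266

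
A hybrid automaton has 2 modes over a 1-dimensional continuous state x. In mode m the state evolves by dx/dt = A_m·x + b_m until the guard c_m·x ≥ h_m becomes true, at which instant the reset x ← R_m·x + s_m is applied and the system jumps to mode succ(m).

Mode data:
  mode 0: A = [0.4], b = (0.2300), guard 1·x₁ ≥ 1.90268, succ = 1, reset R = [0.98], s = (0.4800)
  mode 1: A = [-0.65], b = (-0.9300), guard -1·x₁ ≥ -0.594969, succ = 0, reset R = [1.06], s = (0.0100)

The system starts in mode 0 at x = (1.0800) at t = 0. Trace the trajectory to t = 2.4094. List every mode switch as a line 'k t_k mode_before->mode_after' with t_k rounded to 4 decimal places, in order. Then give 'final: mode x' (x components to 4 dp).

Mode 0: guard c·x = 1.9027 hit at Δt = 1.0088 (t = 1.0088), x⁻ = (1.9027) → reset → x⁺ = (2.3446), jump to mode 1
Mode 1: guard c·x = -0.5950 hit at Δt = 0.9578 (t = 1.9666), x⁻ = (0.5950) → reset → x⁺ = (0.6407), jump to mode 0
Mode 0: flow for 0.4428 to horizon, guard not reached → x = (0.8762)

1 1.0088 0->1
2 1.9666 1->0
final: 0 0.8762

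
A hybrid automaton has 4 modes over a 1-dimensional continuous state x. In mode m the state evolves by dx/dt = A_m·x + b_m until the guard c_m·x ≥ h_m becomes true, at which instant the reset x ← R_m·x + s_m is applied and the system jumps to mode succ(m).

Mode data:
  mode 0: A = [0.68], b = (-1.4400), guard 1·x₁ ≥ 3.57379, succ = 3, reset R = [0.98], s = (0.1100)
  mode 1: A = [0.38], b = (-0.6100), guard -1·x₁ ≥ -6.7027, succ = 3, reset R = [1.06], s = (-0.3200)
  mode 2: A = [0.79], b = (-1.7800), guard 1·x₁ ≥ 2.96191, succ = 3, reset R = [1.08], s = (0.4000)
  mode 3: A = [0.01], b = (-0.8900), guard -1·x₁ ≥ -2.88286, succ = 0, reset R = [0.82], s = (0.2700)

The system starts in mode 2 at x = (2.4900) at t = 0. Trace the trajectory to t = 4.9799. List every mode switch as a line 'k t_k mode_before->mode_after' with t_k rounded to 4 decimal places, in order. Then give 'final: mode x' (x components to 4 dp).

Mode 2: guard c·x = 2.9619 hit at Δt = 1.3875 (t = 1.3875), x⁻ = (2.9619) → reset → x⁺ = (3.5989), jump to mode 3
Mode 3: guard c·x = -2.8829 hit at Δt = 0.8349 (t = 2.2224), x⁻ = (2.8829) → reset → x⁺ = (2.6339), jump to mode 0
Mode 0: guard c·x = 3.5738 hit at Δt = 1.5248 (t = 3.7472), x⁻ = (3.5738) → reset → x⁺ = (3.6123), jump to mode 3
Mode 3: guard c·x = -2.8829 hit at Δt = 0.8507 (t = 4.5979), x⁻ = (2.8829) → reset → x⁺ = (2.6339), jump to mode 0
Mode 0: flow for 0.3820 to horizon, guard not reached → x = (2.7871)

1 1.3875 2->3
2 2.2224 3->0
3 3.7472 0->3
4 4.5979 3->0
final: 0 2.7871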